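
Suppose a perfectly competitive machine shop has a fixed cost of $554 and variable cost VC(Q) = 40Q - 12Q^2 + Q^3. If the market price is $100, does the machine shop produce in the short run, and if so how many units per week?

Variable cost is VC = 40Q - 12Q^2 + Q^3, so AVC = VC/Q = 40 - 12Q + Q^2 and MC = dTC/dQ = 40 - 24Q + 3Q^2.
The AVC parabola has its vertex at Q = 12/2 = 6, where AVC = 40 - 12·6 + 6^2 = $4.
P = $100 exceeds min AVC = $4, so the firm stays open.
P = MC gives -60 - 24Q + 3Q^2 = 0, with roots -2 and 10. Take the larger (rising MC): Q* = 10.
Check: AVC at Q = 10 is $20 ≤ P, so revenue covers variable cost.
Profit = P·Q − TC = 100·10 − 754 = $246.

Produce at Q = 10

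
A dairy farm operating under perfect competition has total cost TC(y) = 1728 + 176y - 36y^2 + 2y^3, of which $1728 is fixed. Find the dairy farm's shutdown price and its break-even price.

Shutdown price = $14; break-even price = $176

Shutdown price = min AVC. AVC = 176 - 36y + 2y^2, with vertex at y = 9 and minimum $14.
ATC = 1728/y + 176 - 36y + 2y^2. Setting dATC/dy = −1728/y^2 − 36 + 4y = 0 gives y = 12 (since 4·12^3 − 36·12^2 = 1728).
min ATC = 1728/12 + 176 − 36·12 + 2·12^2 = $176. That is the break-even price.
For $14 ≤ P < $176 the firm produces at a loss; below $14 it shuts down.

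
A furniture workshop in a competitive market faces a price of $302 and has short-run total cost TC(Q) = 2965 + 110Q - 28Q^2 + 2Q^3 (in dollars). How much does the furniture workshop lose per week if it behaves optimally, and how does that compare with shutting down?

Profit = -$85 at Q = 12

AVC = 110 - 28Q + 2Q^2; min AVC = $12 at Q = 7. Since P = $302 ≥ min AVC, the firm produces.
With MC = 110 - 56Q + 6Q^2, P = MC on the upward-sloping part at Q* = 12.
TR = 302·12 = 3624. TC = 2965 + 744 = 3709. Profit = 3624 − 3709 = -$85.
That loss of $85 beats the $2965 the firm would lose by shutting down; producing recovers $2880 of fixed cost.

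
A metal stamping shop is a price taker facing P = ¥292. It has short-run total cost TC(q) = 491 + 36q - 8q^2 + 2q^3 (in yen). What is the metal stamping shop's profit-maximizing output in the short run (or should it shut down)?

Variable cost is VC = 36q - 8q^2 + 2q^3, so AVC = VC/q = 36 - 8q + 2q^2 and MC = dTC/dq = 36 - 16q + 6q^2.
AVC is minimized where dAVC/dq = -8 + 4q = 0, at q = 2; min AVC = 36 - 8·2 + 2·2^2 = ¥28.
P = ¥292 exceeds min AVC = ¥28, so the firm stays open.
P = MC gives -256 - 16q + 6q^2 = 0, with roots -16/3 and 8. Take the larger (rising MC): q* = 8.
Check: AVC at q = 8 is ¥100 ≤ P, so revenue covers variable cost.
Profit = P·q − TC = 292·8 − 1291 = ¥1045.

Produce at q = 8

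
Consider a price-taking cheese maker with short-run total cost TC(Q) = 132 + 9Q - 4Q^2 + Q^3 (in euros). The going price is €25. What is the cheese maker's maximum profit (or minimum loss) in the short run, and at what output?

Profit = -€68 at Q = 4

AVC = 9 - 4Q + Q^2 has its minimum €5 at Q = 2; price €25 clears that bar, so the firm operates.
With MC = 9 - 8Q + 3Q^2, P = MC on the upward-sloping part at Q* = 4.
TR = 25·4 = 100. TC = 132 + 36 = 168. Profit = 100 − 168 = -€68.
Shutting down would mean losing the fixed cost of €132, so operating at a loss of €68 is better by €64.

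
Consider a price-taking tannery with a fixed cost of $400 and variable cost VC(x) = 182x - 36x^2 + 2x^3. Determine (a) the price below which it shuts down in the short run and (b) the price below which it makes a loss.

Shutdown price = $20; break-even price = $62

Shutdown price = min AVC. AVC = 182 - 36x + 2x^2, with vertex at x = 9 and minimum $20.
ATC = 400/x + 182 - 36x + 2x^2. Setting dATC/dx = −400/x^2 − 36 + 4x = 0 gives x = 10 (since 4·10^3 − 36·10^2 = 400).
min ATC = 400/10 + 182 − 36·10 + 2·10^2 = $62. That is the break-even price.
Between these two prices the firm operates at a loss; above $62 it earns a profit.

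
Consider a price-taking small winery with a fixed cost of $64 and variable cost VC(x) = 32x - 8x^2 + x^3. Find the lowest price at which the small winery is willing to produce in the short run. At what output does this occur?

Short-run supply begins at min AVC. From VC = 32x - 8x^2 + x^3, AVC = 32 - 8x + x^2.
dAVC/dx = -8 + 2x = 0 gives x = 4. min AVC = 32 - 8·4 + 4^2 = 16.
So the shutdown price is $16.

$16 per unit, at x = 4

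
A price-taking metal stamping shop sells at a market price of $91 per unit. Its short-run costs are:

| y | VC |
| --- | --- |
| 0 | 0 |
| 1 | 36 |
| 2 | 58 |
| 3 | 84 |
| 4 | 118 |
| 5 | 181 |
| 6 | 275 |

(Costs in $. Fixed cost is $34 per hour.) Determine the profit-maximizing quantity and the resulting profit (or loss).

Tabulate TR − TC: y=0: -34; y=1: 21; y=2: 90; y=3: 155; y=4: 212; y=5: 240; y=6: 237.
Profit is maximized at y = 5. AVC there is 181/5 = $36.20 ≤ P, so producing beats shutting down (which would give -$34).

y = 5; profit = $240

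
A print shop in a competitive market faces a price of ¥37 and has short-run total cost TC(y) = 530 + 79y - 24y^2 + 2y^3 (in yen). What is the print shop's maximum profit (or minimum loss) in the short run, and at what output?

AVC = 79 - 24y + 2y^2 has its minimum ¥7 at y = 6; price ¥37 clears that bar, so the firm operates.
With MC = 79 - 48y + 6y^2, P = MC on the upward-sloping part at y* = 7.
TR = 37·7 = 259. TC = 530 + 63 = 593. Profit = 259 − 593 = -¥334.
That loss of ¥334 beats the ¥530 the firm would lose by shutting down; producing recovers ¥196 of fixed cost.

Profit = -¥334 at y = 7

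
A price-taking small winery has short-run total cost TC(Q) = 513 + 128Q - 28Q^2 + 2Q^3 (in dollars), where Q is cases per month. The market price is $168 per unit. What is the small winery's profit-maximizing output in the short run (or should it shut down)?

Produce at Q = 10

Strip out fixed cost: VC = 128Q - 28Q^2 + 2Q^3. Then AVC = 128 - 28Q + 2Q^2 and MC = 128 - 56Q + 6Q^2.
The AVC parabola has its vertex at Q = 28/4 = 7, where AVC = 128 - 28·7 + 2·7^2 = $30.
P = $168 exceeds min AVC = $30, so the firm stays open.
Set P = MC: 168 = 128 - 56Q + 6Q^2 → -40 - 56Q + 6Q^2 = 0. The roots are Q = -2/3 and Q = 10; the profit-maximizing output is on the rising part of MC, so Q* = 10.
Check: AVC at Q = 10 is $48 ≤ P, so revenue covers variable cost.
Profit = P·Q − TC = 168·10 − 993 = $687.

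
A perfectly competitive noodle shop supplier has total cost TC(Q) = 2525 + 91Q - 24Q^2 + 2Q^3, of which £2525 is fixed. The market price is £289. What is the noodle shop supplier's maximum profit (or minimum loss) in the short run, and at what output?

Profit = -£105 at Q = 11

AVC = 91 - 24Q + 2Q^2; min AVC = £19 at Q = 6. Since P = £289 ≥ min AVC, the firm produces.
MC = 91 - 48Q + 6Q^2. Setting P = MC and taking the root on the rising branch gives Q* = 11.
TR = 289·11 = 3179. TC = 2525 + 759 = 3284. Profit = 3179 − 3284 = -£105.
That loss of £105 beats the £2525 the firm would lose by shutting down; producing recovers £2420 of fixed cost.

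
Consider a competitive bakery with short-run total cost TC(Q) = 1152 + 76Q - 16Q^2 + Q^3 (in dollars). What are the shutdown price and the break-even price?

Shutdown price = $12; break-even price = $124

AVC = 76 - 16Q + Q^2; minimized at Q = 8, giving min AVC = $12. That is the shutdown price.
ATC = 1152/Q + 76 - 16Q + Q^2. Setting dATC/dQ = −1152/Q^2 − 16 + 2Q = 0 gives Q = 12 (since 2·12^3 − 16·12^2 = 1152).
min ATC = 1152/12 + 76 − 16·12 + 12^2 = $124. That is the break-even price.
For $12 ≤ P < $124 the firm produces at a loss; below $12 it shuts down.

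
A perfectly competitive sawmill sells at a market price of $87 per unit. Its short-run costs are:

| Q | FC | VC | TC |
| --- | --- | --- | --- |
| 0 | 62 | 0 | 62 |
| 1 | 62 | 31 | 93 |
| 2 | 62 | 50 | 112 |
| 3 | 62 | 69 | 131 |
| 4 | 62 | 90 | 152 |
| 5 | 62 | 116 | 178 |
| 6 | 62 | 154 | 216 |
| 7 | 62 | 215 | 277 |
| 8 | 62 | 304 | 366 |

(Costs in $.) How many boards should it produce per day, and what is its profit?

Tabulate TR − TC: Q=0: -62; Q=1: -6; Q=2: 62; Q=3: 130; Q=4: 196; Q=5: 257; Q=6: 306; Q=7: 332; Q=8: 330.
Profit is maximized at Q = 7. AVC there is 215/7 = $30.71 ≤ P, so producing beats shutting down (which would give -$62).

Q = 7; profit = $332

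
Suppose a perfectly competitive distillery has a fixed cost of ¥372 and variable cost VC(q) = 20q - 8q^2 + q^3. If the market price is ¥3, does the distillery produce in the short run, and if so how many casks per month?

From TC, MC = TC'(q) = 20 - 16q + 3q^2 and AVC = VC/q = 20 - 8q + q^2.
AVC is minimized where dAVC/dq = -8 + 2q = 0, at q = 4; min AVC = 20 - 8·4 + 4^2 = ¥4.
Since P = ¥3 < min AVC = ¥4, price fails to cover variable cost at any output.
Shutting down limits the loss to fixed cost, ¥372.

Shut down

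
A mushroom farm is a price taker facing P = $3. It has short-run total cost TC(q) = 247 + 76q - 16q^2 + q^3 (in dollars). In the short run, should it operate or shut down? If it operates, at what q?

From TC, MC = TC'(q) = 76 - 32q + 3q^2 and AVC = VC/q = 76 - 16q + q^2.
AVC is minimized where dAVC/dq = -16 + 2q = 0, at q = 8; min AVC = 76 - 16·8 + 8^2 = $12.
P = $3 lies below min AVC = $12; no output level covers variable cost.
The firm minimizes its loss by shutting down and losing only its fixed cost of $247.

Shut down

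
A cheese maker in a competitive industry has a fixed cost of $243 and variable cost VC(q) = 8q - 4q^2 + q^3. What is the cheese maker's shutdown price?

The firm shuts down when price falls below the minimum of average variable cost. AVC = VC/q = 8 - 4q + q^2.
At the minimum of AVC, MC = AVC. MC = 8 - 8q + 3q^2; setting MC = AVC gives 2q^2 - 4q = 0, so q = 2. min AVC = 4.
The firm shuts down for any P below $4.

$4 per unit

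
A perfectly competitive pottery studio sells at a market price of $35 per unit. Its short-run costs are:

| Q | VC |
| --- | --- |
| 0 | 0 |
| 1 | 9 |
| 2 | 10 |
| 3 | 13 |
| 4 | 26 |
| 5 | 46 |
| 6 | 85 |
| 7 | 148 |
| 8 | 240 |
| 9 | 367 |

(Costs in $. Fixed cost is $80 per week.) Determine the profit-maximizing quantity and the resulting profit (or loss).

Tabulate TR − TC: Q=0: -80; Q=1: -54; Q=2: -20; Q=3: 12; Q=4: 34; Q=5: 49; Q=6: 45; Q=7: 17; Q=8: -40; Q=9: -132.
Profit is maximized at Q = 5. AVC there is 46/5 = $9.20 ≤ P, so producing beats shutting down (which would give -$80).

Q = 5; profit = $49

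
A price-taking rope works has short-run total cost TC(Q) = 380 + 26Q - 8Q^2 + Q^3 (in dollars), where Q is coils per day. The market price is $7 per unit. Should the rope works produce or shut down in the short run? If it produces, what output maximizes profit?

Variable cost is VC = 26Q - 8Q^2 + Q^3, so AVC = VC/Q = 26 - 8Q + Q^2 and MC = dTC/dQ = 26 - 16Q + 3Q^2.
AVC hits its minimum where MC = AVC, at Q = 4, giving min AVC = 26 - 8·4 + 4^2 = $10.
With P < min AVC ($7 < $10), every unit sold adds to the loss.
Shutting down limits the loss to fixed cost, $380.

Shut down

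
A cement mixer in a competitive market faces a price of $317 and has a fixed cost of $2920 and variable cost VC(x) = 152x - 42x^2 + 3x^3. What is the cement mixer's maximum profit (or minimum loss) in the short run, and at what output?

Profit = -$16 at x = 11

AVC = 152 - 42x + 3x^2 has its minimum $5 at x = 7; price $317 clears that bar, so the firm operates.
MC = 152 - 84x + 9x^2. Setting P = MC and taking the root on the rising branch gives x* = 11.
TR = 317·11 = 3487. TC = 2920 + 583 = 3503. Profit = 3487 − 3503 = -$16.
By producing, the firm covers all variable cost plus $2904 of fixed cost; shutting down would lose the full $2920.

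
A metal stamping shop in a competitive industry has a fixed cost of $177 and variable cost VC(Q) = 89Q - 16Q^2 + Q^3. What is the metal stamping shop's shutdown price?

$25 per unit

The firm shuts down when price falls below the minimum of average variable cost. AVC = VC/Q = 89 - 16Q + Q^2.
At the minimum of AVC, MC = AVC. MC = 89 - 32Q + 3Q^2; setting MC = AVC gives 2Q^2 - 16Q = 0, so Q = 8. min AVC = 25.
So the shutdown price is $25.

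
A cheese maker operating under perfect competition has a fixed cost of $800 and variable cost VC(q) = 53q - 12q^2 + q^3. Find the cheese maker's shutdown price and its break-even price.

AVC = 53 - 12q + q^2; minimized at q = 6, giving min AVC = $17. That is the shutdown price.
ATC = 800/q + 53 - 12q + q^2. Setting dATC/dq = −800/q^2 − 12 + 2q = 0 gives q = 10 (since 2·10^3 − 12·10^2 = 800).
min ATC = 800/10 + 53 − 12·10 + 10^2 = $113. That is the break-even price.
Between these two prices the firm operates at a loss; above $113 it earns a profit.

Shutdown price = $17; break-even price = $113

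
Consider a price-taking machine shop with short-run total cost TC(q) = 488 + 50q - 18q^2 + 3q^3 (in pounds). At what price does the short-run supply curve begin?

Short-run supply begins at min AVC. From VC = 50q - 18q^2 + 3q^3, AVC = 50 - 18q + 3q^2.
dAVC/dq = -18 + 6q = 0 gives q = 3. min AVC = 50 - 18·3 + 3·3^2 = 23.
So the shutdown price is £23.

£23 per unit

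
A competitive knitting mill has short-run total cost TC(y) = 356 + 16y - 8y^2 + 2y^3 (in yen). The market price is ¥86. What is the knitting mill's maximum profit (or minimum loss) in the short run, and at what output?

AVC = 16 - 8y + 2y^2; min AVC = ¥8 at y = 2. Since P = ¥86 ≥ min AVC, the firm produces.
MC = 16 - 16y + 6y^2. Setting P = MC and taking the root on the rising branch gives y* = 5.
TR = 86·5 = 430. TC = 356 + 130 = 486. Profit = 430 − 486 = -¥56.
That loss of ¥56 beats the ¥356 the firm would lose by shutting down; producing recovers ¥300 of fixed cost.

Profit = -¥56 at y = 5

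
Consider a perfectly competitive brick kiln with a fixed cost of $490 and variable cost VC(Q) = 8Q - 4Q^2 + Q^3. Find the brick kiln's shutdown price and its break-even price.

Shutdown price = $4; break-even price = $99

AVC = 8 - 4Q + Q^2; minimized at Q = 2, giving min AVC = $4. That is the shutdown price.
ATC = 490/Q + 8 - 4Q + Q^2. Setting dATC/dQ = −490/Q^2 − 4 + 2Q = 0 gives Q = 7 (since 2·7^3 − 4·7^2 = 490).
min ATC = 490/7 + 8 − 4·7 + 7^2 = $99. That is the break-even price.
Between these two prices the firm operates at a loss; above $99 it earns a profit.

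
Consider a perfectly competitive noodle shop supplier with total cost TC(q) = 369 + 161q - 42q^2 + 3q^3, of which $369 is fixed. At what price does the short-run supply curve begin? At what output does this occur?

The shutdown price is the minimum of AVC. VC = 161q - 42q^2 + 3q^3, so AVC = 161 - 42q + 3q^2.
At the minimum of AVC, MC = AVC. MC = 161 - 84q + 9q^2; setting MC = AVC gives 6q^2 - 42q = 0, so q = 7. min AVC = 14.
The firm shuts down for any P below $14.

$14 per unit, at q = 7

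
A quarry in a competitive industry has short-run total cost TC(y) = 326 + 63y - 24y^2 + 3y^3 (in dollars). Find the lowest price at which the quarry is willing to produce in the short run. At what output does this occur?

$15 per unit, at y = 4

Short-run supply begins at min AVC. From VC = 63y - 24y^2 + 3y^3, AVC = 63 - 24y + 3y^2.
At the minimum of AVC, MC = AVC. MC = 63 - 48y + 9y^2; setting MC = AVC gives 6y^2 - 24y = 0, so y = 4. min AVC = 15.
The firm shuts down for any P below $15.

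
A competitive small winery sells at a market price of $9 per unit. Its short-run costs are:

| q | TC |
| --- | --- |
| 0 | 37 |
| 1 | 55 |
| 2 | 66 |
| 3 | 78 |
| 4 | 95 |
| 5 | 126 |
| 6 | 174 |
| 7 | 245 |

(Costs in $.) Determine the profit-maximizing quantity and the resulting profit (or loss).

Tabulate TR − TC: q=0: -37; q=1: -46; q=2: -48; q=3: -51; q=4: -59; q=5: -81; q=6: -120; q=7: -182.
Profit is highest at q = 0. Equivalently, the lowest AVC in the table is 41/3 ≈ $13.67 at q = 3, and P = $9 falls below it — price never covers variable cost, so the firm shuts down and loses only its fixed cost.

q = 0 (shut down); profit = -$37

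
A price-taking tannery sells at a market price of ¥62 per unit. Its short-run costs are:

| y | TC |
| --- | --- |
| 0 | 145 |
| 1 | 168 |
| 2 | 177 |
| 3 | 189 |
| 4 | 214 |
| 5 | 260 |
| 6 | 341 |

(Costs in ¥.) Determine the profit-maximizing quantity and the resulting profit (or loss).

Profit at each row (π = 62y − TC): y=0: -145; y=1: -106; y=2: -53; y=3: -3; y=4: 34; y=5: 50; y=6: 31.
Profit is maximized at y = 5. AVC there is 115/5 = ¥23 ≤ P, so producing beats shutting down (which would give -¥145).

y = 5; profit = ¥50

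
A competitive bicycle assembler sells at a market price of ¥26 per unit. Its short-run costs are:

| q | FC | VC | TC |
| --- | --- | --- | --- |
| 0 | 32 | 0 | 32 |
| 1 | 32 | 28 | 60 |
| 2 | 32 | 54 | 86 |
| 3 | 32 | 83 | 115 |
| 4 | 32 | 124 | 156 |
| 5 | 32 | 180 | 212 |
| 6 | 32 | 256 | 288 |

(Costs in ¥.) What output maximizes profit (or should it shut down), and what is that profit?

Profit at each row (π = 26q − TC): q=0: -32; q=1: -34; q=2: -34; q=3: -37; q=4: -52; q=5: -82; q=6: -132.
Profit is highest at q = 0. Equivalently, the lowest AVC in the table is 54/2 ≈ ¥27 at q = 2, and P = ¥26 falls below it — price never covers variable cost, so the firm shuts down and loses only its fixed cost.

q = 0 (shut down); profit = -¥32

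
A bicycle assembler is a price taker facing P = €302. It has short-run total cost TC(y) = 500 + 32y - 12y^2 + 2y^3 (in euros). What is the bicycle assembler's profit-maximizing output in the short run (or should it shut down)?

From TC, MC = TC'(y) = 32 - 24y + 6y^2 and AVC = VC/y = 32 - 12y + 2y^2.
AVC hits its minimum where MC = AVC, at y = 3, giving min AVC = 32 - 12·3 + 2·3^2 = €14.
Since P = €302 ≥ min AVC = €14, price covers variable cost and the firm should produce.
Set P = MC: 302 = 32 - 24y + 6y^2 → -270 - 24y + 6y^2 = 0. The roots are y = -5 and y = 9; the profit-maximizing output is on the rising part of MC, so y* = 9.
Check: AVC at y = 9 is €86 ≤ P, so revenue covers variable cost.
Profit = P·y − TC = 302·9 − 1274 = €1444.

Produce at y = 9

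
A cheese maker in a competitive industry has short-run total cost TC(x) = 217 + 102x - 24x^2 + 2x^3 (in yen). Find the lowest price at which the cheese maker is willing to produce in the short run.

The firm shuts down when price falls below the minimum of average variable cost. AVC = VC/x = 102 - 24x + 2x^2.
dAVC/dx = -24 + 4x = 0 gives x = 6. min AVC = 102 - 24·6 + 2·6^2 = 30.
For P < ¥30 the firm produces nothing.

¥30 per unit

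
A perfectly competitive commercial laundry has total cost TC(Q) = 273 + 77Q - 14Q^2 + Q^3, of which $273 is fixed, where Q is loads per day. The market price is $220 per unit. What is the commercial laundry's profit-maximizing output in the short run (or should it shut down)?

Strip out fixed cost: VC = 77Q - 14Q^2 + Q^3. Then AVC = 77 - 14Q + Q^2 and MC = 77 - 28Q + 3Q^2.
The AVC parabola has its vertex at Q = 14/2 = 7, where AVC = 77 - 14·7 + 7^2 = $28.
Because $220 ≥ $28, revenue can cover variable cost; the firm operates.
Solving P = MC: -143 - 28Q + 3Q^2 = 0 ⇒ Q = -11/3 or 13. On the upward-sloping branch, Q* = 13.
Check: AVC at Q = 13 is $64 ≤ P, so revenue covers variable cost.
Profit = P·Q − TC = 220·13 − 1105 = $1755.

Produce at Q = 13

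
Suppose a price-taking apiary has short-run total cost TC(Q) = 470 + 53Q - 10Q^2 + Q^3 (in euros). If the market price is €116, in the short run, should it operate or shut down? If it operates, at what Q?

Produce at Q = 9

Variable cost is VC = 53Q - 10Q^2 + Q^3, so AVC = VC/Q = 53 - 10Q + Q^2 and MC = dTC/dQ = 53 - 20Q + 3Q^2.
AVC is minimized where dAVC/dQ = -10 + 2Q = 0, at Q = 5; min AVC = 53 - 10·5 + 5^2 = €28.
Since P = €116 ≥ min AVC = €28, price covers variable cost and the firm should produce.
Solving P = MC: -63 - 20Q + 3Q^2 = 0 ⇒ Q = -7/3 or 9. On the upward-sloping branch, Q* = 9.
Check: AVC at Q = 9 is €44 ≤ P, so revenue covers variable cost.
Profit = P·Q − TC = 116·9 − 866 = €178.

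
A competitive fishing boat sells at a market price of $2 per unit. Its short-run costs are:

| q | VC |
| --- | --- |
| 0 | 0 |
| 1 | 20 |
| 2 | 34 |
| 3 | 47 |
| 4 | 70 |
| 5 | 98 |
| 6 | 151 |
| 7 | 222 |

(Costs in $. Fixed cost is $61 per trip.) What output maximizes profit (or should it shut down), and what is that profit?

Compute π = P·q − TC at each output: q=0: -61; q=1: -79; q=2: -91; q=3: -102; q=4: -123; q=5: -149; q=6: -200; q=7: -269.
Profit is highest at q = 0. Equivalently, the lowest AVC in the table is 47/3 ≈ $15.67 at q = 3, and P = $2 falls below it — price never covers variable cost, so the firm shuts down and loses only its fixed cost.

q = 0 (shut down); profit = -$61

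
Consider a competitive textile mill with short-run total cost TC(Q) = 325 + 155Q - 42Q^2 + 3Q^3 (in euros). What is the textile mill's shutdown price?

The shutdown price is the minimum of AVC. VC = 155Q - 42Q^2 + 3Q^3, so AVC = 155 - 42Q + 3Q^2.
At the minimum of AVC, MC = AVC. MC = 155 - 84Q + 9Q^2; setting MC = AVC gives 6Q^2 - 42Q = 0, so Q = 7. min AVC = 8.
So the shutdown price is €8.

€8 per unit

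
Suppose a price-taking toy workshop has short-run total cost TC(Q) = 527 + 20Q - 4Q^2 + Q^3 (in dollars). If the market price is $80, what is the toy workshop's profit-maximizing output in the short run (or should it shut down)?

From TC, MC = TC'(Q) = 20 - 8Q + 3Q^2 and AVC = VC/Q = 20 - 4Q + Q^2.
AVC is minimized where dAVC/dQ = -4 + 2Q = 0, at Q = 2; min AVC = 20 - 4·2 + 2^2 = $16.
Since P = $80 ≥ min AVC = $16, price covers variable cost and the firm should produce.
Solving P = MC: -60 - 8Q + 3Q^2 = 0 ⇒ Q = -10/3 or 6. On the upward-sloping branch, Q* = 6.
Check: AVC at Q = 6 is $32 ≤ P, so revenue covers variable cost.
Profit = P·Q − TC = 80·6 − 719 = -$239, a loss, but smaller than the $527 fixed cost the firm would lose by shutting down.

Produce at Q = 6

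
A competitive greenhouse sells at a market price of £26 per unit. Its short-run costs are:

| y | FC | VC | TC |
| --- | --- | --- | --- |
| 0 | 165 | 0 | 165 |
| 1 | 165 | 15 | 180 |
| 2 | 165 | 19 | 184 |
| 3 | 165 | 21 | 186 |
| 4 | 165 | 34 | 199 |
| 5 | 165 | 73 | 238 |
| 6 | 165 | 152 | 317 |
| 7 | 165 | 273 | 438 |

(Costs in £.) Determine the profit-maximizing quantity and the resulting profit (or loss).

Compute π = P·y − TC at each output: y=0: -165; y=1: -154; y=2: -132; y=3: -108; y=4: -95; y=5: -108; y=6: -161; y=7: -256.
Profit is maximized at y = 4. AVC there is 34/4 = £8.50 ≤ P, so producing beats shutting down (which would give -£165).

y = 4; profit = -£95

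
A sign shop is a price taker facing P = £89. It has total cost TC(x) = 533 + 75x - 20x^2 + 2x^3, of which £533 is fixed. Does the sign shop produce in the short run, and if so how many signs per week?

Produce at x = 7

Variable cost is VC = 75x - 20x^2 + 2x^3, so AVC = VC/x = 75 - 20x + 2x^2 and MC = dTC/dx = 75 - 40x + 6x^2.
AVC is minimized where dAVC/dx = -20 + 4x = 0, at x = 5; min AVC = 75 - 20·5 + 2·5^2 = £25.
Because £89 ≥ £25, revenue can cover variable cost; the firm operates.
P = MC gives -14 - 40x + 6x^2 = 0, with roots -1/3 and 7. Take the larger (rising MC): x* = 7.
Check: AVC at x = 7 is £33 ≤ P, so revenue covers variable cost.
Profit = P·x − TC = 89·7 − 764 = -£141, a loss, but smaller than the £533 fixed cost the firm would lose by shutting down.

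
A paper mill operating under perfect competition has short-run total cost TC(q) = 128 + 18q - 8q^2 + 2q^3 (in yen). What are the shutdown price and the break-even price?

Shutdown price = ¥10; break-even price = ¥50

AVC = 18 - 8q + 2q^2; minimized at q = 2, giving min AVC = ¥10. That is the shutdown price.
ATC = 128/q + 18 - 8q + 2q^2. Setting dATC/dq = −128/q^2 − 8 + 4q = 0 gives q = 4 (since 4·4^3 − 8·4^2 = 128).
min ATC = 128/4 + 18 − 8·4 + 2·4^2 = ¥50. That is the break-even price.
Between these two prices the firm operates at a loss; above ¥50 it earns a profit.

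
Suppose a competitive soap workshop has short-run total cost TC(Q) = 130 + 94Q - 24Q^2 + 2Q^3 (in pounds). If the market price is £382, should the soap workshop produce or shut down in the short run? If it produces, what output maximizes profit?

Produce at Q = 12

Variable cost is VC = 94Q - 24Q^2 + 2Q^3, so AVC = VC/Q = 94 - 24Q + 2Q^2 and MC = dTC/dQ = 94 - 48Q + 6Q^2.
AVC is minimized where dAVC/dQ = -24 + 4Q = 0, at Q = 6; min AVC = 94 - 24·6 + 2·6^2 = £22.
P = £382 exceeds min AVC = £22, so the firm stays open.
P = MC gives -288 - 48Q + 6Q^2 = 0, with roots -4 and 12. Take the larger (rising MC): Q* = 12.
Check: AVC at Q = 12 is £94 ≤ P, so revenue covers variable cost.
Profit = P·Q − TC = 382·12 − 1258 = £3326.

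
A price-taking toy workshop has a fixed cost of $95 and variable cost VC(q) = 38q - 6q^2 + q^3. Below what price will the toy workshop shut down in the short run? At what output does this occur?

$29 per unit, at q = 3

The firm shuts down when price falls below the minimum of average variable cost. AVC = VC/q = 38 - 6q + q^2.
At the minimum of AVC, MC = AVC. MC = 38 - 12q + 3q^2; setting MC = AVC gives 2q^2 - 6q = 0, so q = 3. min AVC = 29.
For P < $29 the firm produces nothing.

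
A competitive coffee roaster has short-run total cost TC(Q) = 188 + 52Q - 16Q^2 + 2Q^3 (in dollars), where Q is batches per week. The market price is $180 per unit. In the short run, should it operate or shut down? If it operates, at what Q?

From TC, MC = TC'(Q) = 52 - 32Q + 6Q^2 and AVC = VC/Q = 52 - 16Q + 2Q^2.
The AVC parabola has its vertex at Q = 16/4 = 4, where AVC = 52 - 16·4 + 2·4^2 = $20.
P = $180 exceeds min AVC = $20, so the firm stays open.
Solving P = MC: -128 - 32Q + 6Q^2 = 0 ⇒ Q = -8/3 or 8. On the upward-sloping branch, Q* = 8.
Check: AVC at Q = 8 is $52 ≤ P, so revenue covers variable cost.
Profit = P·Q − TC = 180·8 − 604 = $836.

Produce at Q = 8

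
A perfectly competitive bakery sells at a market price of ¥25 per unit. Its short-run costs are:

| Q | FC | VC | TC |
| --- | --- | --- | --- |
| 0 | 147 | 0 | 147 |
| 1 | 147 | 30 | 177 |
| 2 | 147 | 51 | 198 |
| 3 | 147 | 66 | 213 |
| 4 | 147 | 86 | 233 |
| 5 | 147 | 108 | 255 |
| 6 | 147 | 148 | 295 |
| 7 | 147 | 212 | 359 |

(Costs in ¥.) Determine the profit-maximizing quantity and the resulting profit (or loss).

Q = 5; profit = -¥130

Compute π = P·Q − TC at each output: Q=0: -147; Q=1: -152; Q=2: -148; Q=3: -138; Q=4: -133; Q=5: -130; Q=6: -145; Q=7: -184.
Profit is maximized at Q = 5. AVC there is 108/5 = ¥21.60 ≤ P, so producing beats shutting down (which would give -¥147).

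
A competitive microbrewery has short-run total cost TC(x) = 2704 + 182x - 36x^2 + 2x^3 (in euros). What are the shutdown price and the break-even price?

Shutdown price = min AVC. AVC = 182 - 36x + 2x^2, with vertex at x = 9 and minimum €20.
ATC = 2704/x + 182 - 36x + 2x^2. Setting dATC/dx = −2704/x^2 − 36 + 4x = 0 gives x = 13 (since 4·13^3 − 36·13^2 = 2704).
min ATC = 2704/13 + 182 − 36·13 + 2·13^2 = €260. That is the break-even price.
For €20 ≤ P < €260 the firm produces at a loss; below €20 it shuts down.

Shutdown price = €20; break-even price = €260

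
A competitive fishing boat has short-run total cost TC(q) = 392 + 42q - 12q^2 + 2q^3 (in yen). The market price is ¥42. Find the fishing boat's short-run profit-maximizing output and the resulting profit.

AVC = 42 - 12q + 2q^2; min AVC = ¥24 at q = 3. Since P = ¥42 ≥ min AVC, the firm produces.
MC = 42 - 24q + 6q^2. Setting P = MC and taking the root on the rising branch gives q* = 4.
TR = 42·4 = 168. TC = 392 + 104 = 496. Profit = 168 − 496 = -¥328.
By producing, the firm covers all variable cost plus ¥64 of fixed cost; shutting down would lose the full ¥392.

Profit = -¥328 at q = 4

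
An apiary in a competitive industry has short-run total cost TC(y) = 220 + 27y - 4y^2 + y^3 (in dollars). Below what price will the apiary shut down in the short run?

$23 per unit

Short-run supply begins at min AVC. From VC = 27y - 4y^2 + y^3, AVC = 27 - 4y + y^2.
dAVC/dy = -4 + 2y = 0 gives y = 2. min AVC = 27 - 4·2 + 2^2 = 23.
So the shutdown price is $23.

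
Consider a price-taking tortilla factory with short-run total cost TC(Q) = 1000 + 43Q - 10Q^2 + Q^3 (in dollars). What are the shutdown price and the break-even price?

Shutdown price = min AVC. AVC = 43 - 10Q + Q^2, with vertex at Q = 5 and minimum $18.
ATC = 1000/Q + 43 - 10Q + Q^2. Setting dATC/dQ = −1000/Q^2 − 10 + 2Q = 0 gives Q = 10 (since 2·10^3 − 10·10^2 = 1000).
min ATC = 1000/10 + 43 − 10·10 + 10^2 = $143. That is the break-even price.
Between these two prices the firm operates at a loss; above $143 it earns a profit.

Shutdown price = $18; break-even price = $143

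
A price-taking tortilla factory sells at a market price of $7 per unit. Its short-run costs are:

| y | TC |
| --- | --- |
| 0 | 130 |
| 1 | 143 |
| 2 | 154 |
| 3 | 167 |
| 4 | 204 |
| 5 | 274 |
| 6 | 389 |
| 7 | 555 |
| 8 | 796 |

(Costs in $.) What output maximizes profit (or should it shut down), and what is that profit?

y = 0 (shut down); profit = -$130

Tabulate TR − TC: y=0: -130; y=1: -136; y=2: -140; y=3: -146; y=4: -176; y=5: -239; y=6: -347; y=7: -506; y=8: -740.
Profit is highest at y = 0. Equivalently, the lowest AVC in the table is 24/2 ≈ $12 at y = 2, and P = $7 falls below it — price never covers variable cost, so the firm shuts down and loses only its fixed cost.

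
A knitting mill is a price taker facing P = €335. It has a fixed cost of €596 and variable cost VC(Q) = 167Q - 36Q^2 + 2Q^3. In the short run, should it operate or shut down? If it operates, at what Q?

Produce at Q = 14

Variable cost is VC = 167Q - 36Q^2 + 2Q^3, so AVC = VC/Q = 167 - 36Q + 2Q^2 and MC = dTC/dQ = 167 - 72Q + 6Q^2.
AVC hits its minimum where MC = AVC, at Q = 9, giving min AVC = 167 - 36·9 + 2·9^2 = €5.
Because €335 ≥ €5, revenue can cover variable cost; the firm operates.
P = MC gives -168 - 72Q + 6Q^2 = 0, with roots -2 and 14. Take the larger (rising MC): Q* = 14.
Check: AVC at Q = 14 is €55 ≤ P, so revenue covers variable cost.
Profit = P·Q − TC = 335·14 − 1366 = €3324.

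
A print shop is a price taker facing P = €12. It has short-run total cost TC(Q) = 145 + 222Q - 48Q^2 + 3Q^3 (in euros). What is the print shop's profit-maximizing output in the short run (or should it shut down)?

From TC, MC = TC'(Q) = 222 - 96Q + 9Q^2 and AVC = VC/Q = 222 - 48Q + 3Q^2.
The AVC parabola has its vertex at Q = 48/6 = 8, where AVC = 222 - 48·8 + 3·8^2 = €30.
P = €12 lies below min AVC = €30; no output level covers variable cost.
Best response: produce nothing and absorb the €145 fixed cost.

Shut down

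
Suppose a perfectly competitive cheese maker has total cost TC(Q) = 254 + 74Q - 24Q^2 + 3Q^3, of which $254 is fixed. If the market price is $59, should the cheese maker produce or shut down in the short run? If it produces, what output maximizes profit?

Strip out fixed cost: VC = 74Q - 24Q^2 + 3Q^3. Then AVC = 74 - 24Q + 3Q^2 and MC = 74 - 48Q + 9Q^2.
AVC hits its minimum where MC = AVC, at Q = 4, giving min AVC = 74 - 24·4 + 3·4^2 = $26.
Because $59 ≥ $26, revenue can cover variable cost; the firm operates.
P = MC gives 15 - 48Q + 9Q^2 = 0, with roots 1/3 and 5. Take the larger (rising MC): Q* = 5.
Check: AVC at Q = 5 is $29 ≤ P, so revenue covers variable cost.
Profit = P·Q − TC = 59·5 − 399 = -$104, a loss, but smaller than the $254 fixed cost the firm would lose by shutting down.

Produce at Q = 5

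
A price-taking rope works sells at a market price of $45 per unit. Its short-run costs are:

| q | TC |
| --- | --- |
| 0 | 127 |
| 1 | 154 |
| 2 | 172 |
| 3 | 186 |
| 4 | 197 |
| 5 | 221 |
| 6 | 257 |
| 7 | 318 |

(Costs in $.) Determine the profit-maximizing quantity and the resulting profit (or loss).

q = 6; profit = $13

Compute π = P·q − TC at each output: q=0: -127; q=1: -109; q=2: -82; q=3: -51; q=4: -17; q=5: 4; q=6: 13; q=7: -3.
Profit is maximized at q = 6. AVC there is 130/6 = $21.67 ≤ P, so producing beats shutting down (which would give -$127).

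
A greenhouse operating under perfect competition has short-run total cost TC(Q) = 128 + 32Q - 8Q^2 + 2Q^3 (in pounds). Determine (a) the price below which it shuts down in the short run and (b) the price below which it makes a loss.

Shutdown price = £24; break-even price = £64

Shutdown price = min AVC. AVC = 32 - 8Q + 2Q^2, with vertex at Q = 2 and minimum £24.
ATC = 128/Q + 32 - 8Q + 2Q^2. Setting dATC/dQ = −128/Q^2 − 8 + 4Q = 0 gives Q = 4 (since 4·4^3 − 8·4^2 = 128).
min ATC = 128/4 + 32 − 8·4 + 2·4^2 = £64. That is the break-even price.
Between these two prices the firm operates at a loss; above £64 it earns a profit.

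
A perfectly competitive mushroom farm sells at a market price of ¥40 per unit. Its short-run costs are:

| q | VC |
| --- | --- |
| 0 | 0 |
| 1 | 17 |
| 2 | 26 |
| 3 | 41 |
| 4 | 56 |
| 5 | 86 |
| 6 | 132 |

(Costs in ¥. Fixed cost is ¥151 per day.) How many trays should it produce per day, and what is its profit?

q = 5; profit = -¥37

Compute π = P·q − TC at each output: q=0: -151; q=1: -128; q=2: -97; q=3: -72; q=4: -47; q=5: -37; q=6: -43.
Profit is maximized at q = 5. AVC there is 86/5 = ¥17.20 ≤ P, so producing beats shutting down (which would give -¥151).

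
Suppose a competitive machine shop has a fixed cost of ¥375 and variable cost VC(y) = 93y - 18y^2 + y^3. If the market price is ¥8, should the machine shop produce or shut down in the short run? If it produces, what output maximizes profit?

From TC, MC = TC'(y) = 93 - 36y + 3y^2 and AVC = VC/y = 93 - 18y + y^2.
AVC is minimized where dAVC/dy = -18 + 2y = 0, at y = 9; min AVC = 93 - 18·9 + 9^2 = ¥12.
Since P = ¥8 < min AVC = ¥12, price fails to cover variable cost at any output.
Shutting down limits the loss to fixed cost, ¥375.

Shut down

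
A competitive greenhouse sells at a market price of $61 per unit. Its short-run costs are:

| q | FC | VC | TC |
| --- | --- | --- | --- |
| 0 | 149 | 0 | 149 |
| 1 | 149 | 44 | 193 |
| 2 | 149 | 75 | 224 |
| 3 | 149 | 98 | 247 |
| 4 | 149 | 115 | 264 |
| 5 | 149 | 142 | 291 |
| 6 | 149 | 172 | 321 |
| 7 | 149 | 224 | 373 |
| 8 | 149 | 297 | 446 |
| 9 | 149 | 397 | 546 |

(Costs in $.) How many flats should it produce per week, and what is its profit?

Compute π = P·q − TC at each output: q=0: -149; q=1: -132; q=2: -102; q=3: -64; q=4: -20; q=5: 14; q=6: 45; q=7: 54; q=8: 42; q=9: 3.
Profit is maximized at q = 7. AVC there is 224/7 = $32 ≤ P, so producing beats shutting down (which would give -$149).

q = 7; profit = $54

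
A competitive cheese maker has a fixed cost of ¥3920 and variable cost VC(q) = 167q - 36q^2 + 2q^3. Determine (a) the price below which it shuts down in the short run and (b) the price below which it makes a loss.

Shutdown price = min AVC. AVC = 167 - 36q + 2q^2, with vertex at q = 9 and minimum ¥5.
ATC = 3920/q + 167 - 36q + 2q^2. Setting dATC/dq = −3920/q^2 − 36 + 4q = 0 gives q = 14 (since 4·14^3 − 36·14^2 = 3920).
min ATC = 3920/14 + 167 − 36·14 + 2·14^2 = ¥335. That is the break-even price.
For ¥5 ≤ P < ¥335 the firm produces at a loss; below ¥5 it shuts down.

Shutdown price = ¥5; break-even price = ¥335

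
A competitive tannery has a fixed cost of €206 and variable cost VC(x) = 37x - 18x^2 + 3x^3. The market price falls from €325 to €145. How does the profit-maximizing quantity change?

AVC = 37 - 18x + 3x^2, minimized at x = 3 where min AVC = €10. MC = 37 - 36x + 9x^2.
With P = €325 above the shutdown price, P = MC gives x = 8.
At P = €145 ≥ min AVC, set P = MC: x = 6. The firm stays open but cuts output.

Output falls from 8 to 6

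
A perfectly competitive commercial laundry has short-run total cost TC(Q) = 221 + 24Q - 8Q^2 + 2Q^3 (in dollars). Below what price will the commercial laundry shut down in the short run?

$16 per unit

The firm shuts down when price falls below the minimum of average variable cost. AVC = VC/Q = 24 - 8Q + 2Q^2.
At the minimum of AVC, MC = AVC. MC = 24 - 16Q + 6Q^2; setting MC = AVC gives 4Q^2 - 8Q = 0, so Q = 2. min AVC = 16.
So the shutdown price is $16.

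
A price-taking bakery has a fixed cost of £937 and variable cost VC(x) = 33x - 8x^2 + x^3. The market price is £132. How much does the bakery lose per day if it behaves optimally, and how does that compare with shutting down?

Profit = -£127 at x = 9

AVC = 33 - 8x + x^2 has its minimum £17 at x = 4; price £132 clears that bar, so the firm operates.
With MC = 33 - 16x + 3x^2, P = MC on the upward-sloping part at x* = 9.
TR = 132·9 = 1188. TC = 937 + 378 = 1315. Profit = 1188 − 1315 = -£127.
By producing, the firm covers all variable cost plus £810 of fixed cost; shutting down would lose the full £937.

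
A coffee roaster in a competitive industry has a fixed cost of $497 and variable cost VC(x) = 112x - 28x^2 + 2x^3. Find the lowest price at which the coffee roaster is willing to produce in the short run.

The shutdown price is the minimum of AVC. VC = 112x - 28x^2 + 2x^3, so AVC = 112 - 28x + 2x^2.
At the minimum of AVC, MC = AVC. MC = 112 - 56x + 6x^2; setting MC = AVC gives 4x^2 - 28x = 0, so x = 7. min AVC = 14.
For P < $14 the firm produces nothing.

$14 per unit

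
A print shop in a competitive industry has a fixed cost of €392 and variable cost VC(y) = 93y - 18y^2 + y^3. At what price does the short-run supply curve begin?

€12 per unit

The firm shuts down when price falls below the minimum of average variable cost. AVC = VC/y = 93 - 18y + y^2.
At the minimum of AVC, MC = AVC. MC = 93 - 36y + 3y^2; setting MC = AVC gives 2y^2 - 18y = 0, so y = 9. min AVC = 12.
So the shutdown price is €12.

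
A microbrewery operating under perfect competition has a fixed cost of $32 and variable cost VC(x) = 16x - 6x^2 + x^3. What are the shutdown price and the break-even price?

Shutdown price = $7; break-even price = $16

AVC = 16 - 6x + x^2; minimized at x = 3, giving min AVC = $7. That is the shutdown price.
ATC = 32/x + 16 - 6x + x^2. Setting dATC/dx = −32/x^2 − 6 + 2x = 0 gives x = 4 (since 2·4^3 − 6·4^2 = 32).
min ATC = 32/4 + 16 − 6·4 + 4^2 = $16. That is the break-even price.
Between these two prices the firm operates at a loss; above $16 it earns a profit.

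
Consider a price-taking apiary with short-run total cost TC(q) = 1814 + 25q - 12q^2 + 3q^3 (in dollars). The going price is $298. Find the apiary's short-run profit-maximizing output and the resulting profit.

Profit = -$344 at q = 7

AVC = 25 - 12q + 3q^2 has its minimum $13 at q = 2; price $298 clears that bar, so the firm operates.
MC = 25 - 24q + 9q^2. Setting P = MC and taking the root on the rising branch gives q* = 7.
TR = 298·7 = 2086. TC = 1814 + 616 = 2430. Profit = 2086 − 2430 = -$344.
Shutting down would mean losing the fixed cost of $1814, so operating at a loss of $344 is better by $1470.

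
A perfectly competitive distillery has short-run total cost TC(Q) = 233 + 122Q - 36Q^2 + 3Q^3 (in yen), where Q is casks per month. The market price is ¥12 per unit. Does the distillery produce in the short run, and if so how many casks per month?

Shut down

Strip out fixed cost: VC = 122Q - 36Q^2 + 3Q^3. Then AVC = 122 - 36Q + 3Q^2 and MC = 122 - 72Q + 9Q^2.
The AVC parabola has its vertex at Q = 36/6 = 6, where AVC = 122 - 36·6 + 3·6^2 = ¥14.
P = ¥12 lies below min AVC = ¥14; no output level covers variable cost.
The firm minimizes its loss by shutting down and losing only its fixed cost of ¥233.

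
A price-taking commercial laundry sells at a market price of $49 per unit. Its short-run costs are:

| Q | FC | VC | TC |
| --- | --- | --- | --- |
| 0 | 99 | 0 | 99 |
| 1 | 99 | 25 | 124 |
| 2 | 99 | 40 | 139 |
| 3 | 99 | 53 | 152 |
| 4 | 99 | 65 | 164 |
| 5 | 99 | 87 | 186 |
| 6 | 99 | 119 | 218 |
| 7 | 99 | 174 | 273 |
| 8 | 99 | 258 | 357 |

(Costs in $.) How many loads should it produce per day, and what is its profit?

Tabulate TR − TC: Q=0: -99; Q=1: -75; Q=2: -41; Q=3: -5; Q=4: 32; Q=5: 59; Q=6: 76; Q=7: 70; Q=8: 35.
Profit is maximized at Q = 6. AVC there is 119/6 = $19.83 ≤ P, so producing beats shutting down (which would give -$99).

Q = 6; profit = $76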